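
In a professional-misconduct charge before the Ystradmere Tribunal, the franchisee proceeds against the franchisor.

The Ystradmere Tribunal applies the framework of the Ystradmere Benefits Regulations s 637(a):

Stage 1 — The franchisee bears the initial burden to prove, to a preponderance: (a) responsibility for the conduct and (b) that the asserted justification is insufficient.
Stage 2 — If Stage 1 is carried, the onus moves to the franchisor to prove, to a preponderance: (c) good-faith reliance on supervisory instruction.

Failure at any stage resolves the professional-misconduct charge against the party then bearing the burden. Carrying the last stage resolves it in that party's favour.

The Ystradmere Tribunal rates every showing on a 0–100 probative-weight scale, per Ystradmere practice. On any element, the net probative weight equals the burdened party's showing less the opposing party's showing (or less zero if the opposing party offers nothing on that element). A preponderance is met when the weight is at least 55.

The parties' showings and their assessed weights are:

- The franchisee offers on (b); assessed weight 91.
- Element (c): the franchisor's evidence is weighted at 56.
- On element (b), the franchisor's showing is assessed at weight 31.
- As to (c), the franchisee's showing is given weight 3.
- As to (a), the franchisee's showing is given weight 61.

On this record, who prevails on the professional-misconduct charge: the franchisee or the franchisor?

Stage 1 — burden on franchisee; standard: a preponderance (weight is at least 55).
    (a): 61 ≥ 55 [met]
    (b): 91 − 31 = 60 ≥ 55 [met]
  Stage 1 is satisfied; the onus moves to the franchisor.
Stage 2 — burden on franchisor; standard: a preponderance (weight is at least 55).
    (c): 56 − 3 = 53 < 55 [not met]
  The franchisor does not carry Stage 2.
The franchisee prevails.

franchisee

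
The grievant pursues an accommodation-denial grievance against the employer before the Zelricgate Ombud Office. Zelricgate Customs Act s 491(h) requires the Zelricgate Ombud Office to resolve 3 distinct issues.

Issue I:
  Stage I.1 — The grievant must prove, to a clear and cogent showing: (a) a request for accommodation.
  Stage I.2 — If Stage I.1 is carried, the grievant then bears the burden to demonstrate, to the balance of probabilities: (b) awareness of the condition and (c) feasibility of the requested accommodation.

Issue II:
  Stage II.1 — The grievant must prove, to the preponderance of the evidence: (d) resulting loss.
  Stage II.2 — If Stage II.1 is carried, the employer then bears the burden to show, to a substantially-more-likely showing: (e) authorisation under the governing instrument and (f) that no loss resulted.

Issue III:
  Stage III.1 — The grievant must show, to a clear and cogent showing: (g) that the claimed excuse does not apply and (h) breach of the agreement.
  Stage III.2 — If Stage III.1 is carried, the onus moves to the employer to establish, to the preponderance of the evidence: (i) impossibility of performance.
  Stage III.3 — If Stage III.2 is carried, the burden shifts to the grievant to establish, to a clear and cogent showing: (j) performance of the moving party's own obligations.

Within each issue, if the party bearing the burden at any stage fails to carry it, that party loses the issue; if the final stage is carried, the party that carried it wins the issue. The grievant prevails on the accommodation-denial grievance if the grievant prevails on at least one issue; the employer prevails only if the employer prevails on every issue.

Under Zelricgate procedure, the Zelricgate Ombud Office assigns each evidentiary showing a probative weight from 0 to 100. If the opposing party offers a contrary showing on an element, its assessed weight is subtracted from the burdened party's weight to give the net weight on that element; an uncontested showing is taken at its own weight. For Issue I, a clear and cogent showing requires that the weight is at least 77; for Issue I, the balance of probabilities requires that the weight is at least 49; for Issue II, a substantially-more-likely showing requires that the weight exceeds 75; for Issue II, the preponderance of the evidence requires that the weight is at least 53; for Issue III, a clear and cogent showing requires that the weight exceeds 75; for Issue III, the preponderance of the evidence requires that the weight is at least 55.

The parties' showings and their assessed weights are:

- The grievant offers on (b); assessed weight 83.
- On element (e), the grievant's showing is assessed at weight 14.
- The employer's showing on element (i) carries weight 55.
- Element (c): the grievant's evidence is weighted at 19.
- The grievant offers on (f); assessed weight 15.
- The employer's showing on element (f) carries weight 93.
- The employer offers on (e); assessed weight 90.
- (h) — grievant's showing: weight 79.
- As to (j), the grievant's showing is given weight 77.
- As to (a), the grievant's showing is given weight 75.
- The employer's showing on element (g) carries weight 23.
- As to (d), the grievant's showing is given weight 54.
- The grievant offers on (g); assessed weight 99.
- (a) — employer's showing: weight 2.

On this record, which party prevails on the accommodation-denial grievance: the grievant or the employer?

grievant

— Issue I —
Stage I.1 — burden on grievant; standard: a clear and cogent showing (weight is at least 77).
    (a): 75 − 2 = 73 < 77 [not met]
  Not every element is met, so the grievant fails to carry Stage I.1.
The analysis ends at Stage I.1; the employer prevails on this issue.
— Issue II —
Stage II.1 (grievant, the preponderance of the evidence, weight is at least 53): (d) 54 ≥ 53 — meets.
  All elements met. The burden passes to the employer.
Stage II.2 (employer, a substantially-more-likely showing, weight exceeds 75): (e) net 90−14=76 > 75 — meets; (f) net 93−15=78 > 75 — meets.
  All elements met at the final stage.
With every stage satisfied, the employer prevails on this issue.
— Issue III —
Stage III.1 (grievant, a clear and cogent showing, weight exceeds 75): (g) net 99−23=76 > 75 — meets; (h) 79 > 75 — meets.
  All elements met. The burden passes to the employer.
Stage III.2 (employer, the preponderance of the evidence, weight is at least 55): (i) 55 ≥ 55 — meets.
  Stage III.2 carried; the burden shifts to the grievant.
Stage III.3 (grievant, a clear and cogent showing, weight exceeds 75): (j) 77 > 75 — meets.
  All elements met at the final stage.
With every stage satisfied, the grievant prevails on this issue.
Per-issue: Issue I → employer; Issue II → employer; Issue III → grievant. The grievant must prevail on at least one issue; overall, the grievant prevails.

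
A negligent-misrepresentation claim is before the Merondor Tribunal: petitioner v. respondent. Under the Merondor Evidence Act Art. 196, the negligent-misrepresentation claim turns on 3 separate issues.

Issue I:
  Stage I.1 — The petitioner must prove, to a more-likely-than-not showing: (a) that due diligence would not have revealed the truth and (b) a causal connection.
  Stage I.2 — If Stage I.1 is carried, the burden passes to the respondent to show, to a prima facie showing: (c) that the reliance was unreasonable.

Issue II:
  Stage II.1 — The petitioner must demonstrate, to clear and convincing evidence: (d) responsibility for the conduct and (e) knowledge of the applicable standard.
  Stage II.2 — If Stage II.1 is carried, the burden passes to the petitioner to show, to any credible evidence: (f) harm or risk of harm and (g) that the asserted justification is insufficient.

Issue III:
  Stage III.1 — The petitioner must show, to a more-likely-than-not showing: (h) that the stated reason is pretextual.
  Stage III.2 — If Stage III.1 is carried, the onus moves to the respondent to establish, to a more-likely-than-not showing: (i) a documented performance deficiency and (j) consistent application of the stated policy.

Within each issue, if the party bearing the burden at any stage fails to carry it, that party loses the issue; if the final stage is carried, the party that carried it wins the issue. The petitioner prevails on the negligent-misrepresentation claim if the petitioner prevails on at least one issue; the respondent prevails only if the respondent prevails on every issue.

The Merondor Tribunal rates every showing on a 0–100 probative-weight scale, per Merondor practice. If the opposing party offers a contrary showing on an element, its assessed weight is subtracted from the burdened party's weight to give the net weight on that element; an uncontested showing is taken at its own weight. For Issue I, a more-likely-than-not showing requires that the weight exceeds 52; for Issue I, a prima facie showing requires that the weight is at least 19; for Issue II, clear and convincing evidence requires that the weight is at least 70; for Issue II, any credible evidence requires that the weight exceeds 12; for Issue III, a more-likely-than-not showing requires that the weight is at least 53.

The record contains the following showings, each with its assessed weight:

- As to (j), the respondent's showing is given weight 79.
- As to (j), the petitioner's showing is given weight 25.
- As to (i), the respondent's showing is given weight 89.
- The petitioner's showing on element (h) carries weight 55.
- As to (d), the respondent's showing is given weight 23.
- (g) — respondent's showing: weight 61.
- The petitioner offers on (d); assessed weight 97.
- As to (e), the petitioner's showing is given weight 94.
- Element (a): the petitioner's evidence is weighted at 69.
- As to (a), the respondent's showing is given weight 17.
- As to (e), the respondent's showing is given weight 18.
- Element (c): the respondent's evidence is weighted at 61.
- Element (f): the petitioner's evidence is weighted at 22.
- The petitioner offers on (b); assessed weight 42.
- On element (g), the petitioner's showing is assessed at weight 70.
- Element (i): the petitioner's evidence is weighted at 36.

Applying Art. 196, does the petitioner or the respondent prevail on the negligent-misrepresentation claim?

— Issue I —
Stage I.1 — burden on petitioner; standard: a more-likely-than-not showing (weight exceeds 52).
    (a): 69 − 17 = 52 ≤ 52 [not met]
    (b): 42 ≤ 52 [not met]
  The petitioner does not carry Stage I.1.
The analysis ends at Stage I.1; the respondent prevails on this issue.
— Issue II —
Stage II.1 (petitioner, clear and convincing evidence, weight is at least 70): (d) net 97−23=74 ≥ 70 — meets; (e) net 94−18=76 ≥ 70 — meets.
  Stage II.1 carried; the burden remains with the petitioner.
Stage II.2 (petitioner, any credible evidence, weight exceeds 12): (f) 22 > 12 — meets; (g) net 70−61=9 ≤ 12 — fails.
  Not every element is met, so the petitioner fails to carry Stage II.2.
The analysis ends at Stage II.2; the respondent prevails on this issue.
— Issue III —
At Stage III.1 the petitioner must meet a more-likely-than-not showing (weight is at least 53): on (h) the weight is 55, which does reach 53, so (h) meets the standard.
  Stage III.1 carried; the burden shifts to the respondent.
At Stage III.2 the respondent must meet a more-likely-than-not showing (weight is at least 53): on (i) the weight is 89 less the opposing 36 gives net 53, ≥ 53, so (i) meets the standard; on (j) the weight is 79 less the opposing 25 gives net 54, ≥ 53, so (j) meets the standard.
  All elements met at the final stage.
All stages carried — the respondent prevails on this issue.
Per-issue: Issue I → respondent; Issue II → respondent; Issue III → respondent. The petitioner must prevail on at least one issue; overall, the respondent prevails.

respondent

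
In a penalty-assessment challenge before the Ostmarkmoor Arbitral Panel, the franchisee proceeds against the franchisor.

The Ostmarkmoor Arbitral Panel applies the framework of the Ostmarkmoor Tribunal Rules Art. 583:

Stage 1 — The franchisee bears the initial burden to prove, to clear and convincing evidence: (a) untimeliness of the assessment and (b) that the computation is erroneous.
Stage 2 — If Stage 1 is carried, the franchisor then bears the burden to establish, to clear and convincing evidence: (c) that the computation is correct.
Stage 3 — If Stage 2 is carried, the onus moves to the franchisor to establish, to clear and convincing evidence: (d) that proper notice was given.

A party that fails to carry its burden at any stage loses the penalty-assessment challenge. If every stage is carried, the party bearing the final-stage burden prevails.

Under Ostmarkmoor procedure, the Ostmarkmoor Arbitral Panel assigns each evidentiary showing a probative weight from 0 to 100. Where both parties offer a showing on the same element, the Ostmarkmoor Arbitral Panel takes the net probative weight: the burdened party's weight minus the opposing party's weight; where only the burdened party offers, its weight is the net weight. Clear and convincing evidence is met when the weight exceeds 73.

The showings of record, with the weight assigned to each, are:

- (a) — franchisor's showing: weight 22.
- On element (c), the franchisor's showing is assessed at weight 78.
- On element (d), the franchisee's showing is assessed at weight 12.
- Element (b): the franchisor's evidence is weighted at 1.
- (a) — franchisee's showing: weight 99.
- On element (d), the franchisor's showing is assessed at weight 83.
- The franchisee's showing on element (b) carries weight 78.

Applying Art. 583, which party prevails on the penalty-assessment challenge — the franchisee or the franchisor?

franchisee

At Stage 1 the franchisee must meet clear and convincing evidence (weight exceeds 73): on (a) the weight is 99 less the opposing 22 gives net 77, > 73, so (a) meets the standard; on (b) the weight is 78 less the opposing 1 gives net 77, > 73, so (b) meets the standard.
  All elements met. The burden passes to the franchisor.
At Stage 2 the franchisor must meet clear and convincing evidence (weight exceeds 73): on (c) the weight is 78, > 73, so (c) meets the standard.
  All elements met. The franchisor retains the burden for Stage 3.
At Stage 3 the franchisor must meet clear and convincing evidence (weight exceeds 73): on (d) the weight is 83 less the opposing 12 gives net 71, which does not exceed 73, so (d) does not meet the standard.
  Stage 3 not carried; the franchisor fails its burden.
So the franchisee prevails.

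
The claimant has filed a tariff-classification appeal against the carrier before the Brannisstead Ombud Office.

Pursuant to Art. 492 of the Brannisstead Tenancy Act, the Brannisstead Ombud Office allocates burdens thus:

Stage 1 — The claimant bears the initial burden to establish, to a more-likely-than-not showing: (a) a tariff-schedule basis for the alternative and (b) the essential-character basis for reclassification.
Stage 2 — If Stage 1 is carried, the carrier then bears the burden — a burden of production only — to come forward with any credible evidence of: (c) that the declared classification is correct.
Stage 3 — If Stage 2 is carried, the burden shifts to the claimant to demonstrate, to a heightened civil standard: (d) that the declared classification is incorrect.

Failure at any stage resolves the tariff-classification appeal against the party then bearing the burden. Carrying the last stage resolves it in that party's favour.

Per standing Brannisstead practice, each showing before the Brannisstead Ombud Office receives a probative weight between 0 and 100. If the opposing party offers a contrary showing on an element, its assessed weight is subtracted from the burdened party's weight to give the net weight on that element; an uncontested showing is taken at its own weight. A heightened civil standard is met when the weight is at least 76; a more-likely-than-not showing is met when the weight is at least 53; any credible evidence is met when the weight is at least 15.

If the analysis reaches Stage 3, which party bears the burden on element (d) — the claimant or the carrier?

claimant

Stage 3's rule assigns the burden to the claimant (to a heightened civil standard).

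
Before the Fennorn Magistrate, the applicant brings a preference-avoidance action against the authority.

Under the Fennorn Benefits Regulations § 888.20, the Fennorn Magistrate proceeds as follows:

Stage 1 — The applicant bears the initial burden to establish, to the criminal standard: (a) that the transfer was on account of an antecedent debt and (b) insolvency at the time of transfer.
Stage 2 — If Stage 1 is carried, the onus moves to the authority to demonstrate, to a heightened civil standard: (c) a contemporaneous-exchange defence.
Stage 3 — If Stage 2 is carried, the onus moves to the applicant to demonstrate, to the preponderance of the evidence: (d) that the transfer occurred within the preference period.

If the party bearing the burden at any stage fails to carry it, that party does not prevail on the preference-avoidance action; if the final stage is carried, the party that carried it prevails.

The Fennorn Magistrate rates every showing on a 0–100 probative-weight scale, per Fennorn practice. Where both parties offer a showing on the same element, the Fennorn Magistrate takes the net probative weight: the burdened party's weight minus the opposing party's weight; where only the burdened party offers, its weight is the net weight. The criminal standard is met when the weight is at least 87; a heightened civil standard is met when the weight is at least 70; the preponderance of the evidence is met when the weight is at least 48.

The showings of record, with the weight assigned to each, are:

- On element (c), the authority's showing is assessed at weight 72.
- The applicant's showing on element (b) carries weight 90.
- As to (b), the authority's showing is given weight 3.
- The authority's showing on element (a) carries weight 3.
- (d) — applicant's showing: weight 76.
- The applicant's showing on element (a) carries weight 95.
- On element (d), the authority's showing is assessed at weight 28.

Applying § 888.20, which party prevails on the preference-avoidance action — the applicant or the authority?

Stage 1 (applicant, the criminal standard, weight is at least 87): (a) net 95−3=92 ≥ 87 — meets; (b) net 90−3=87 ≥ 87 — meets.
  All elements met. The burden passes to the authority.
Stage 2 (authority, a heightened civil standard, weight is at least 70): (c) 72 ≥ 70 — meets.
  Stage 2 is satisfied; the onus moves to the applicant.
Stage 3 (applicant, the preponderance of the evidence, weight is at least 48): (d) net 76−28=48 ≥ 48 — meets.
  The applicant carries the last stage.
With every stage satisfied, the applicant prevails.

applicant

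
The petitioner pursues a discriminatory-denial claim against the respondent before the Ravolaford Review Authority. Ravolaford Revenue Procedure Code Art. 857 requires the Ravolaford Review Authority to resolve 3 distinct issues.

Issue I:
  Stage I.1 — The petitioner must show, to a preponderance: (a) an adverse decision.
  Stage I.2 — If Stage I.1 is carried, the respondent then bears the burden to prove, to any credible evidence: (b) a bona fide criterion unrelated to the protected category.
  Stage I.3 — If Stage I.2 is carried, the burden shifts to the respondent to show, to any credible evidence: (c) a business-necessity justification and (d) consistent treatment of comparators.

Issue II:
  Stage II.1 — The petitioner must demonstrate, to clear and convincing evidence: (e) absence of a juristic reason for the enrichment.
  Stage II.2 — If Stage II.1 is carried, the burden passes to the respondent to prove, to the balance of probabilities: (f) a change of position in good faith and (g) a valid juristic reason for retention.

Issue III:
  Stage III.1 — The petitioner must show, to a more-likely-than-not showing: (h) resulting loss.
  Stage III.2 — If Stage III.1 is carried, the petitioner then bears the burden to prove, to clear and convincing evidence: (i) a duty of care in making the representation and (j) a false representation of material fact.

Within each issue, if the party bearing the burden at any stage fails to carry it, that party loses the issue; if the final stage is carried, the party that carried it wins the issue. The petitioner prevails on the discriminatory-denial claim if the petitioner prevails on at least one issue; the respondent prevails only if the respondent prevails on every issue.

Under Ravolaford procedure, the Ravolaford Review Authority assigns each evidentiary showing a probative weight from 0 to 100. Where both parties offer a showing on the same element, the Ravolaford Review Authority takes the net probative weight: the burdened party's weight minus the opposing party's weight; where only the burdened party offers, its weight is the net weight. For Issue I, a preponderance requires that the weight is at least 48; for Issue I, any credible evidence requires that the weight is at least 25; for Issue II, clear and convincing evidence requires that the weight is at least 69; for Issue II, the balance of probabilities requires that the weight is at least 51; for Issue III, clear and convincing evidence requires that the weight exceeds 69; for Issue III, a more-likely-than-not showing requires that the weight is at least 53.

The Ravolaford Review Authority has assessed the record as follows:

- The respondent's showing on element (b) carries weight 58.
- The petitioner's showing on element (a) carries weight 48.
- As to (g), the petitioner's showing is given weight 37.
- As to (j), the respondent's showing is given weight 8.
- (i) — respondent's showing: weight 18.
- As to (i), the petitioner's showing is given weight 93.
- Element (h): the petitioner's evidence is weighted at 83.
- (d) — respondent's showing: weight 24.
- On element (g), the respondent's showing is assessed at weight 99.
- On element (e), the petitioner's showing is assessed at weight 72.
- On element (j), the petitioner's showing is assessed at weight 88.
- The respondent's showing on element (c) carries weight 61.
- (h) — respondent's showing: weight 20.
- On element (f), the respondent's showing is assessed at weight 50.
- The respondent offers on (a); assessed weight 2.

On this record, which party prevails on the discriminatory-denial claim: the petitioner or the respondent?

— Issue I —
Stage I.1 — burden on petitioner; standard: a preponderance (weight is at least 48).
    (a): 48 − 2 = 46 < 48 [not met]
  Not every element is met, so the petitioner fails to carry Stage I.1.
The respondent prevails on this issue.
— Issue II —
Stage II.1 — burden on petitioner; standard: clear and convincing evidence (weight is at least 69).
    (e): 72 ≥ 69 [met]
  Stage II.1 is satisfied; the onus moves to the respondent.
Stage II.2 — burden on respondent; standard: the balance of probabilities (weight is at least 51).
    (f): 50 < 51 [not met]
    (g): 99 − 37 = 62 ≥ 51 [met]
  Not every element is met, so the respondent fails to carry Stage II.2.
So the petitioner prevails on this issue.
— Issue III —
Stage III.1 (petitioner, a more-likely-than-not showing, weight is at least 53): (h) net 83−20=63 ≥ 53 — meets.
  Stage III.1 carried; the burden remains with the petitioner.
Stage III.2 (petitioner, clear and convincing evidence, weight exceeds 69): (i) net 93−18=75 > 69 — meets; (j) net 88−8=80 > 69 — meets.
  All elements met at the final stage.
Every stage carried; the petitioner prevails on this issue.
Per-issue: Issue I → respondent; Issue II → petitioner; Issue III → petitioner. The petitioner must prevail on at least one issue; overall, the petitioner prevails.

petitioner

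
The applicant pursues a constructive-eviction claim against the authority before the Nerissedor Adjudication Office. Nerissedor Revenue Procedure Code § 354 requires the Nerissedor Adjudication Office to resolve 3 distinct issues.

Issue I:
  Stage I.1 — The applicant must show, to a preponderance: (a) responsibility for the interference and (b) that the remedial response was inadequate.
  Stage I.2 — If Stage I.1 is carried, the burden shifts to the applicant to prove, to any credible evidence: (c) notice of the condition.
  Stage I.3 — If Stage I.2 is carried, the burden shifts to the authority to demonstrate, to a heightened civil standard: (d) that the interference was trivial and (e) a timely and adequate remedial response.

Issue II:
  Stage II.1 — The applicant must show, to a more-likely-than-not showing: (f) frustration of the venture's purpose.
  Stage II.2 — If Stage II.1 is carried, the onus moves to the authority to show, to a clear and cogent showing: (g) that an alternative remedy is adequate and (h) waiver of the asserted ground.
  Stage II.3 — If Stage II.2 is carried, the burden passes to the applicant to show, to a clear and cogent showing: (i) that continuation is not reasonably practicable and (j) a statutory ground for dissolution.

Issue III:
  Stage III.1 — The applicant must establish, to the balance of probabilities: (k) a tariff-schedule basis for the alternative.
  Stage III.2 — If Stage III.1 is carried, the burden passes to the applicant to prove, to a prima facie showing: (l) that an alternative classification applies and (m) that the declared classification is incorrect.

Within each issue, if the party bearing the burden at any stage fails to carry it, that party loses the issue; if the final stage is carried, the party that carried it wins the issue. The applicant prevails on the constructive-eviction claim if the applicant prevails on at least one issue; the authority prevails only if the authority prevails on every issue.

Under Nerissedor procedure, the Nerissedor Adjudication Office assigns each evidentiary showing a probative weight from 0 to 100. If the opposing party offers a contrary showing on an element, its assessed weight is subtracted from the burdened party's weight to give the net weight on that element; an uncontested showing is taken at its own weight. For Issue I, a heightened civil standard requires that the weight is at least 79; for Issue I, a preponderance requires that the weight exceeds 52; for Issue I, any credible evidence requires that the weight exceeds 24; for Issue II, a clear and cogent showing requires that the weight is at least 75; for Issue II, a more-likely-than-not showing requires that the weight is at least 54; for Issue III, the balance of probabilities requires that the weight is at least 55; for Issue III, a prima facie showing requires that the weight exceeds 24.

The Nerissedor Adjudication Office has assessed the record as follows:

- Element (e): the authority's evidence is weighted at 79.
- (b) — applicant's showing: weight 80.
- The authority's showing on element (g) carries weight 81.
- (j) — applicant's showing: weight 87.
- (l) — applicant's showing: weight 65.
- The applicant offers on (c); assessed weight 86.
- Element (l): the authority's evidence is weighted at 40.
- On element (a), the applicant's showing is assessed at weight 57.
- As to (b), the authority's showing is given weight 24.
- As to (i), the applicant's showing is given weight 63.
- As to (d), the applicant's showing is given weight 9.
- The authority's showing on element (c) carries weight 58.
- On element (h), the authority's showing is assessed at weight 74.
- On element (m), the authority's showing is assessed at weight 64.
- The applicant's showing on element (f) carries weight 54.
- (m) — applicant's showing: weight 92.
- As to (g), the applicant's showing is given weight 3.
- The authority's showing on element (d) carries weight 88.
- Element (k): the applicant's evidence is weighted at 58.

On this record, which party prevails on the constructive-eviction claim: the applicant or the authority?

applicant

— Issue I —
At Stage I.1 the applicant must meet a preponderance (weight exceeds 52): on (a) the weight is 57, which does exceed 52, so (a) meets the standard; on (b) the weight is 80 less the opposing 24 gives net 56, which does exceed 52, so (b) meets the standard.
  All elements met. The applicant retains the burden for Stage I.2.
At Stage I.2 the applicant must meet any credible evidence (weight exceeds 24): on (c) the weight is 86 less the opposing 58 gives net 28, > 24, so (c) meets the standard.
  All elements met. The burden passes to the authority.
At Stage I.3 the authority must meet a heightened civil standard (weight is at least 79): on (d) the weight is 88 less the opposing 9 gives net 79, ≥ 79, so (d) meets the standard; on (e) the weight is 79, ≥ 79, so (e) meets the standard.
  The authority carries the last stage.
All stages carried — the authority prevails on this issue.
— Issue II —
Stage II.1 (applicant, a more-likely-than-not showing, weight is at least 54): (f) 54 ≥ 54 — meets.
  Stage II.1 carried; the burden shifts to the authority.
Stage II.2 (authority, a clear and cogent showing, weight is at least 75): (g) net 81−3=78 ≥ 75 — meets; (h) 74 < 75 — fails.
  Not every element is met, so the authority fails to carry Stage II.2.
The analysis ends at Stage II.2; the applicant prevails on this issue.
— Issue III —
Stage III.1 (applicant, the balance of probabilities, weight is at least 55): (k) 58 ≥ 55 — meets.
  Stage III.1 carried; the burden remains with the applicant.
Stage III.2 (applicant, a prima facie showing, weight exceeds 24): (l) net 65−40=25 > 24 — meets; (m) net 92−64=28 > 24 — meets.
  Stage III.2 carried; the final stage is satisfied.
With every stage satisfied, the applicant prevails on this issue.
Per-issue: Issue I → authority; Issue II → applicant; Issue III → applicant. The applicant must prevail on at least one issue; overall, the applicant prevails.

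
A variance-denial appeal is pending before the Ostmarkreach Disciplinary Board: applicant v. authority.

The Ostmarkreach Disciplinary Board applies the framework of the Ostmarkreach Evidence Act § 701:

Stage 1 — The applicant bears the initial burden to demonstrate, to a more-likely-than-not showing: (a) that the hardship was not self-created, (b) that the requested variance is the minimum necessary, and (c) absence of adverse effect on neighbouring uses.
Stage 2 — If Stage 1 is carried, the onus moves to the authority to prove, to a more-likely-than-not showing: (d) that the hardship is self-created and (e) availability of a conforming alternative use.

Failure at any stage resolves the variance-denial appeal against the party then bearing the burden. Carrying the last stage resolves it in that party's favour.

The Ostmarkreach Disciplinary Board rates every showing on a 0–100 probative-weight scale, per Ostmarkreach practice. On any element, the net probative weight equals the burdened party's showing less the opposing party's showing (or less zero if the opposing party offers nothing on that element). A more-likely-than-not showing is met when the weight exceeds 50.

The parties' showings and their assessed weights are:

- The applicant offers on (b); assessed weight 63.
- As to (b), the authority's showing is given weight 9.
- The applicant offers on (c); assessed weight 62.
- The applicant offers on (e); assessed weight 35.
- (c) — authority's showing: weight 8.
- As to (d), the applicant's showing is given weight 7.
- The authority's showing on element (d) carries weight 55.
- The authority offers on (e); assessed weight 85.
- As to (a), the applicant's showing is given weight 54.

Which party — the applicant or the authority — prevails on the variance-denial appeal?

Stage 1 (applicant, a more-likely-than-not showing, weight exceeds 50): (a) 54 > 50 — meets; (b) net 63−9=54 > 50 — meets; (c) net 62−8=54 > 50 — meets.
  The applicant carries Stage 1; the authority now bears the burden.
Stage 2 (authority, a more-likely-than-not showing, weight exceeds 50): (d) net 55−7=48 ≤ 50 — fails; (e) net 85−35=50 ≤ 50 — fails.
  The authority does not carry Stage 2.
So the applicant prevails.

applicant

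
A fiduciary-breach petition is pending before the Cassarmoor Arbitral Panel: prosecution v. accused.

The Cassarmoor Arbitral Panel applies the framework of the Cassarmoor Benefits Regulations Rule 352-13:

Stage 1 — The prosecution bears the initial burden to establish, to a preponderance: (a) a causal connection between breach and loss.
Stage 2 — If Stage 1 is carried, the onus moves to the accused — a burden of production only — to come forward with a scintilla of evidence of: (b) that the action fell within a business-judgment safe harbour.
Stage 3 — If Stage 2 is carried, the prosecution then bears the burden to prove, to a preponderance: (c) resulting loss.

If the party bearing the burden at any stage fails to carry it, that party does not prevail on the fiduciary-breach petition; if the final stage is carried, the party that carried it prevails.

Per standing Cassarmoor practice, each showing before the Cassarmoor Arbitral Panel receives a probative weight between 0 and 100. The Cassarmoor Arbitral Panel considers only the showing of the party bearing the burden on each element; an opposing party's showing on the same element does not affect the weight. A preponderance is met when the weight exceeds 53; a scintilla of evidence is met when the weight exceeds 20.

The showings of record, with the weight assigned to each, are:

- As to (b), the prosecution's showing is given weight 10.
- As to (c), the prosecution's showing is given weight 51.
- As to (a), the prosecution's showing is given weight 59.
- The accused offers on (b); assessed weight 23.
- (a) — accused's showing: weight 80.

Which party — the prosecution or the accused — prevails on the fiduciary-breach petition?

At Stage 1 the prosecution must meet a preponderance (weight exceeds 53): on (a) the weight is 59 (the accused's 80 is given no effect), > 53, so (a) meets the standard.
  Stage 1 carried; the burden shifts to the accused.
At Stage 2 the accused must meet a scintilla of evidence (weight exceeds 20): on (b) the weight is 23 (the prosecution's 10 is given no effect), which does exceed 20, so (b) meets the standard.
  All elements met. The burden passes to the prosecution.
At Stage 3 the prosecution must meet a preponderance (weight exceeds 53): on (c) the weight is 51, which does not exceed 53, so (c) does not meet the standard.
  The prosecution does not carry Stage 3.
The analysis ends at Stage 3; the accused prevails.

accused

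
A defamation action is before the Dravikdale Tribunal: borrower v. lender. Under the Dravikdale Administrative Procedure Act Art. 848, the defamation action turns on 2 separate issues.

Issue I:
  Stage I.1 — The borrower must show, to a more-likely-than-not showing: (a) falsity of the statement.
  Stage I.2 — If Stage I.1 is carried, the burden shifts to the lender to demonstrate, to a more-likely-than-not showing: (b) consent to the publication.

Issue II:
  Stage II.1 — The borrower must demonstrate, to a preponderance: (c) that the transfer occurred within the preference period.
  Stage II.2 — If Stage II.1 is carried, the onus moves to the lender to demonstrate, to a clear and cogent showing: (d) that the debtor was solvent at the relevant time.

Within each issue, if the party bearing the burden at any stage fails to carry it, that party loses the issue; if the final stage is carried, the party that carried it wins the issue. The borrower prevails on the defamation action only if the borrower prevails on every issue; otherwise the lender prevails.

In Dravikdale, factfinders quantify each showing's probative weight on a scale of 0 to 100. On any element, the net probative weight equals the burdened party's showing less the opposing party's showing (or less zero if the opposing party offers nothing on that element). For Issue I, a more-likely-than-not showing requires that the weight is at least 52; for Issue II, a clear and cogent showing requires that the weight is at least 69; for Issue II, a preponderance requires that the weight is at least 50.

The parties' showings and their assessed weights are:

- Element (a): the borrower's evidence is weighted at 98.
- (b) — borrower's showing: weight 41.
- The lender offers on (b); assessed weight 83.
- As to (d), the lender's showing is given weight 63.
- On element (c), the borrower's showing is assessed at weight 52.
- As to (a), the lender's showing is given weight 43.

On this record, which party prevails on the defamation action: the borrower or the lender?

— Issue I —
Stage I.1 — burden on borrower; standard: a more-likely-than-not showing (weight is at least 52).
    (a): 98 − 43 = 55 ≥ 52 [met]
  Stage I.1 carried; the burden shifts to the lender.
Stage I.2 — burden on lender; standard: a more-likely-than-not showing (weight is at least 52).
    (b): 83 − 41 = 42 < 52 [not met]
  Stage I.2 not carried; the lender fails its burden.
The borrower prevails on this issue.
— Issue II —
Stage II.1 — burden on borrower; standard: a preponderance (weight is at least 50).
    (c): 52 ≥ 50 [met]
  Stage II.1 is satisfied; the onus moves to the lender.
Stage II.2 — burden on lender; standard: a clear and cogent showing (weight is at least 69).
    (d): 63 < 69 [not met]
  The lender does not carry Stage II.2.
The analysis ends at Stage II.2; the borrower prevails on this issue.
Per-issue: Issue I → borrower; Issue II → borrower. The borrower must prevail on every issue; overall, the borrower prevails.

borrower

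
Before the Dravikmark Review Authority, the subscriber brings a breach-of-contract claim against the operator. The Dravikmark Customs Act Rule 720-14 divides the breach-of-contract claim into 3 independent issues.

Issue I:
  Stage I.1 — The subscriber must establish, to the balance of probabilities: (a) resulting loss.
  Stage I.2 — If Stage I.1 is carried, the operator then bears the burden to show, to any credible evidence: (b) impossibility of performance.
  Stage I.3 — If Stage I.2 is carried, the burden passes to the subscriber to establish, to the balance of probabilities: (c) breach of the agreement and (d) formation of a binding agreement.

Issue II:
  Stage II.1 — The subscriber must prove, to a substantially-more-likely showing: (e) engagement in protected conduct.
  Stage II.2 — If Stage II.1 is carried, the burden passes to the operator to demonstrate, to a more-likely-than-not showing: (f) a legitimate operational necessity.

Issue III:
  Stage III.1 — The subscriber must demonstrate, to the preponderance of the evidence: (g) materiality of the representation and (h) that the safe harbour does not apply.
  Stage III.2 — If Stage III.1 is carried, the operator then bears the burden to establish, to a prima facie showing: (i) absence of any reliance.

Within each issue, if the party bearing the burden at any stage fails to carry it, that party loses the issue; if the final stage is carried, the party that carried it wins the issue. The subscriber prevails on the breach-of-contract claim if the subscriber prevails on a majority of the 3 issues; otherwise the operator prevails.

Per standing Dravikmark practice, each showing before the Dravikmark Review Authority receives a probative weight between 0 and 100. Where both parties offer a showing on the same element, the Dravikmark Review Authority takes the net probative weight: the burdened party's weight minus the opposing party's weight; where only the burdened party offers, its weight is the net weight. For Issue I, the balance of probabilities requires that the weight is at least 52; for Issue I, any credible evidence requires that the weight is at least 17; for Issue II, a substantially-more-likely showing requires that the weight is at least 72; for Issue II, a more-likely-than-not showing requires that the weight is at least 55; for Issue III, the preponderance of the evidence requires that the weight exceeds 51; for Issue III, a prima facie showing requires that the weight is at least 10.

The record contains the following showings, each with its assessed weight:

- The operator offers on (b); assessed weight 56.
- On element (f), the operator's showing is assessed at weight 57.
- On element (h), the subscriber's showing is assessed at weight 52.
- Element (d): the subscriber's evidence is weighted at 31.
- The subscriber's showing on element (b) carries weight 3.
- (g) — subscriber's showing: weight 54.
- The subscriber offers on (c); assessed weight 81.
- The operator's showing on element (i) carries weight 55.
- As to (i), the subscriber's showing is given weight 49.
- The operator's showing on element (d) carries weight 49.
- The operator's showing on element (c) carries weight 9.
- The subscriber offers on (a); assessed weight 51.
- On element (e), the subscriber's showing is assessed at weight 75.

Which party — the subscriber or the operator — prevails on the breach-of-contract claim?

— Issue I —
Stage I.1 — burden on subscriber; standard: the balance of probabilities (weight is at least 52).
    (a): 51 < 52 [not met]
  The subscriber does not carry Stage I.1.
The operator prevails on this issue.
— Issue II —
Stage II.1 (subscriber, a substantially-more-likely showing, weight is at least 72): (e) 75 ≥ 72 — meets.
  The subscriber carries Stage II.1; the operator now bears the burden.
Stage II.2 (operator, a more-likely-than-not showing, weight is at least 55): (f) 57 ≥ 55 — meets.
  Stage II.2 carried; the final stage is satisfied.
With every stage satisfied, the operator prevails on this issue.
— Issue III —
Stage III.1 — burden on subscriber; standard: the preponderance of the evidence (weight exceeds 51).
    (g): 54 > 51 [met]
    (h): 52 > 51 [met]
  Stage III.1 carried; the burden shifts to the operator.
Stage III.2 — burden on operator; standard: a prima facie showing (weight is at least 10).
    (i): 55 − 49 = 6 < 10 [not met]
  The operator does not carry Stage III.2.
The analysis ends at Stage III.2; the subscriber prevails on this issue.
Per-issue: Issue I → operator; Issue II → operator; Issue III → subscriber. The subscriber must prevail on a majority of issues; overall, the operator prevails.

operator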